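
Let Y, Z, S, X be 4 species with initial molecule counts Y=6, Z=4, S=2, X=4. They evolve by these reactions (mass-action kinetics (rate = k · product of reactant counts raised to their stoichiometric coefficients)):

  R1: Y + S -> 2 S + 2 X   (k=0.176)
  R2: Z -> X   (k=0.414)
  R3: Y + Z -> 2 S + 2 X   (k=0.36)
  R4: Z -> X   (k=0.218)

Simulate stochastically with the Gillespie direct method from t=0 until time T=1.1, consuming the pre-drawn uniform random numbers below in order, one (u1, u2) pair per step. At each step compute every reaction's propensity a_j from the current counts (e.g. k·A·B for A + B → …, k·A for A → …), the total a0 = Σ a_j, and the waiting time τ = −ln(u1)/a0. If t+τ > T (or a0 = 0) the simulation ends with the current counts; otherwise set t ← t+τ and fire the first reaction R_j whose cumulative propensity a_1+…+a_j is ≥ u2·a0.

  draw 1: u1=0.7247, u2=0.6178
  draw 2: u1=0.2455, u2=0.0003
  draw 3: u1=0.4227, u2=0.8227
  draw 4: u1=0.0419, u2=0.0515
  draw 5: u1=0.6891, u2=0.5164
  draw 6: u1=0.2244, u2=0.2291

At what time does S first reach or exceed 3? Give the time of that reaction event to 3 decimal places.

t=0.000: Y=6 Z=4 S=2 X=4
Draw 1: a1=2.112, a2=1.656, a3=8.640, a4=0.872, a0=13.280; τ=−ln(0.7247)/13.280=0.024 → t=0.024; u2·a0=0.6178·13.280=8.204; a1+a2=3.768 < 8.204 ≤ a1+…+a3=12.408 → R3 fires; Y=5 Z=3 S=4 X=6
Draw 2: a1=3.520, a2=1.242, a3=5.400, a4=0.654, a0=10.816; τ=−ln(0.2455)/10.816=0.130 → t=0.154; u2·a0=0.0003·10.816=0.003 ≤ a1=3.520 → R1 fires; Y=4 Z=3 S=5 X=8
Draw 3: a1=3.520, a2=1.242, a3=4.320, a4=0.654, a0=9.736; τ=−ln(0.4227)/9.736=0.088 → t=0.243; u2·a0=0.8227·9.736=8.010; a1+a2=4.762 < 8.010 ≤ a1+…+a3=9.082 → R3 fires; Y=3 Z=2 S=7 X=10
Draw 4: a1=3.696, a2=0.828, a3=2.160, a4=0.436, a0=7.120; τ=−ln(0.0419)/7.120=0.446 → t=0.688; u2·a0=0.0515·7.120=0.367 ≤ a1=3.696 → R1 fires; Y=2 Z=2 S=8 X=12
Draw 5: a1=2.816, a2=0.828, a3=1.440, a4=0.436, a0=5.520; τ=−ln(0.6891)/5.520=0.067 → t=0.756; u2·a0=0.5164·5.520=2.851; a1=2.816 < 2.851 ≤ a1+a2=3.644 → R2 fires; Y=2 Z=1 S=8 X=13
Draw 6: a1=2.816, a2=0.414, a3=0.720, a4=0.218, a0=4.168; τ=−ln(0.2244)/4.168=0.359 → t=1.114 > T=1.1: stop.
S first becomes ≥ 3 when it reaches 4 at the event at t=0.024.

Threshold first reached at t = 0.024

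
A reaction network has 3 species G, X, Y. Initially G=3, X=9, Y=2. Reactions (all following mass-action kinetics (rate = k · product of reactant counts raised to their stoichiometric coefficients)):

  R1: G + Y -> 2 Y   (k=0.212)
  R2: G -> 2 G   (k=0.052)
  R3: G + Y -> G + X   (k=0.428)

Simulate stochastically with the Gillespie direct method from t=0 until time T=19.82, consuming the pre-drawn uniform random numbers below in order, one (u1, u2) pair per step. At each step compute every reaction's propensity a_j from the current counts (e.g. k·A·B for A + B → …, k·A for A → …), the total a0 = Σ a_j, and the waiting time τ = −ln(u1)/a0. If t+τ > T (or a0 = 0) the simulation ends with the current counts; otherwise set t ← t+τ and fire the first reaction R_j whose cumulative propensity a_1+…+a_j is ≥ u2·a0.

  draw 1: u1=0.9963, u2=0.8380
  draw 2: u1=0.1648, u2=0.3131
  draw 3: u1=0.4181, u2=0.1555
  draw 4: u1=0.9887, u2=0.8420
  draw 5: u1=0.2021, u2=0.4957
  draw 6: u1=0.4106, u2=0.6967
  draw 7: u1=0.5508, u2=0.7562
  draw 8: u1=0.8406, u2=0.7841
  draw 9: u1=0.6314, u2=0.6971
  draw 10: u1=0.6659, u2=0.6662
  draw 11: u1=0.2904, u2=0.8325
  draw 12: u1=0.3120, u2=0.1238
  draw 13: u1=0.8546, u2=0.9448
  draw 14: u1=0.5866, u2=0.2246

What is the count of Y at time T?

Y at T = 0

t=0.000: G=3 X=9 Y=2
Draw 1: a1=1.272, a2=0.156, a3=2.568, a0=3.996; τ=−ln(0.9963)/3.996=0.001 → t=0.001; u2·a0=0.8380·3.996=3.349; a1+a2=1.428 < 3.349 ≤ a1+…+a3=3.996 → R3 fires; G=3 X=10 Y=1
Draw 2: a1=0.636, a2=0.156, a3=1.284, a0=2.076; τ=−ln(0.1648)/2.076=0.869 → t=0.869; u2·a0=0.3131·2.076=0.650; a1=0.636 < 0.650 ≤ a1+a2=0.792 → R2 fires; G=4 X=10 Y=1
Draw 3: a1=0.848, a2=0.208, a3=1.712, a0=2.768; τ=−ln(0.4181)/2.768=0.315 → t=1.184; u2·a0=0.1555·2.768=0.430 ≤ a1=0.848 → R1 fires; G=3 X=10 Y=2
Draw 4: a1=1.272, a2=0.156, a3=2.568, a0=3.996; τ=−ln(0.9887)/3.996=0.003 → t=1.187; u2·a0=0.8420·3.996=3.365; a1+a2=1.428 < 3.365 ≤ a1+…+a3=3.996 → R3 fires; G=3 X=11 Y=1
Draw 5: a1=0.636, a2=0.156, a3=1.284, a0=2.076; τ=−ln(0.2021)/2.076=0.770 → t=1.958; u2·a0=0.4957·2.076=1.029; a1+a2=0.792 < 1.029 ≤ a1+…+a3=2.076 → R3 fires; G=3 X=12 Y=0
Draw 6: a1=0.000, a2=0.156, a3=0.000, a0=0.156; τ=−ln(0.4106)/0.156=5.706 → t=7.664; u2·a0=0.6967·0.156=0.109; a1=0.000 < 0.109 ≤ a1+a2=0.156 → R2 fires; G=4 X=12 Y=0
Draw 7: a1=0.000, a2=0.208, a3=0.000, a0=0.208; τ=−ln(0.5508)/0.208=2.867 → t=10.531; u2·a0=0.7562·0.208=0.157; a1=0.000 < 0.157 ≤ a1+a2=0.208 → R2 fires; G=5 X=12 Y=0
Draw 8: a1=0.000, a2=0.260, a3=0.000, a0=0.260; τ=−ln(0.8406)/0.260=0.668 → t=11.199; u2·a0=0.7841·0.260=0.204; a1=0.000 < 0.204 ≤ a1+a2=0.260 → R2 fires; G=6 X=12 Y=0
Draw 9: a1=0.000, a2=0.312, a3=0.000, a0=0.312; τ=−ln(0.6314)/0.312=1.474 → t=12.672; u2·a0=0.6971·0.312=0.217; a1=0.000 < 0.217 ≤ a1+a2=0.312 → R2 fires; G=7 X=12 Y=0
Draw 10: a1=0.000, a2=0.364, a3=0.000, a0=0.364; τ=−ln(0.6659)/0.364=1.117 → t=13.789; u2·a0=0.6662·0.364=0.242; a1=0.000 < 0.242 ≤ a1+a2=0.364 → R2 fires; G=8 X=12 Y=0
Draw 11: a1=0.000, a2=0.416, a3=0.000, a0=0.416; τ=−ln(0.2904)/0.416=2.972 → t=16.762; u2·a0=0.8325·0.416=0.346; a1=0.000 < 0.346 ≤ a1+a2=0.416 → R2 fires; G=9 X=12 Y=0
Draw 12: a1=0.000, a2=0.468, a3=0.000, a0=0.468; τ=−ln(0.3120)/0.468=2.489 → t=19.251; u2·a0=0.1238·0.468=0.058; a1=0.000 < 0.058 ≤ a1+a2=0.468 → R2 fires; G=10 X=12 Y=0
Draw 13: a1=0.000, a2=0.520, a3=0.000, a0=0.520; τ=−ln(0.8546)/0.520=0.302 → t=19.553; u2·a0=0.9448·0.520=0.491; a1=0.000 < 0.491 ≤ a1+a2=0.520 → R2 fires; G=11 X=12 Y=0
Draw 14: a1=0.000, a2=0.572, a3=0.000, a0=0.572; τ=−ln(0.5866)/0.572=0.933 → t=20.485 > T=19.82: stop.
Read off Y at T=19.82: 0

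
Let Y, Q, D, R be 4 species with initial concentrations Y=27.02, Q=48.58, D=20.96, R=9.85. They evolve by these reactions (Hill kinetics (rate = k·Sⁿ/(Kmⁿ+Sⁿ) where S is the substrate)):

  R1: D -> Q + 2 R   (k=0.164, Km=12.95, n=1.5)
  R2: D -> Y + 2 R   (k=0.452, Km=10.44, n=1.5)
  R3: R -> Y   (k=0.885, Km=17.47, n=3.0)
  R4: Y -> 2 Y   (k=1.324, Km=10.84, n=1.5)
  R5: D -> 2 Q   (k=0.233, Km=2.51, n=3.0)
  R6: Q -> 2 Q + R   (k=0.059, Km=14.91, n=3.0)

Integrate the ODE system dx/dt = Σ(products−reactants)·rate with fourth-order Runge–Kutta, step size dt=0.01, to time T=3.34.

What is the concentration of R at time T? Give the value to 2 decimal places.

R at T = 12.33

RK4 with dt=0.01: 334 steps to T=3.34. Trajectory (selected grid times):
t=0.00: Y=27.02 Q=48.58 D=20.96 R=9.85
t=0.37: Y=27.59 Q=48.81 D=20.71 R=10.15
t=0.74: Y=28.16 Q=49.05 D=20.46 R=10.44
t=1.11: Y=28.74 Q=49.28 D=20.21 R=10.73
t=1.48: Y=29.32 Q=49.51 D=19.96 R=11.01
t=1.86: Y=29.93 Q=49.75 D=19.71 R=11.29
t=2.23: Y=30.52 Q=49.99 D=19.46 R=11.56
t=2.60: Y=31.12 Q=50.22 D=19.22 R=11.82
t=2.97: Y=31.73 Q=50.45 D=18.98 R=12.08
t=3.34: Y=32.34 Q=50.68 D=18.73 R=12.33
Read off R at T=3.34: 12.33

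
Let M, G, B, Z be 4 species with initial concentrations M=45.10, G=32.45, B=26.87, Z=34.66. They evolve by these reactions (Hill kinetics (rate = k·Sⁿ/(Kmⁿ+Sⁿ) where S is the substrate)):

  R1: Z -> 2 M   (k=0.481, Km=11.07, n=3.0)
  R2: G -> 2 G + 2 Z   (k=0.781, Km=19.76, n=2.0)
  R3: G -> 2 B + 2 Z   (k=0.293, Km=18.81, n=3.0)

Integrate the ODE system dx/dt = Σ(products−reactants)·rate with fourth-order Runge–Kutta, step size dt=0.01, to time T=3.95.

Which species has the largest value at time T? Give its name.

Dominant species at T: M

RK4 with dt=0.01: 395 steps to T=3.95. Trajectory (selected grid times):
t=0.00: M=45.10 G=32.45 B=26.87 Z=34.66
t=0.44: M=45.51 G=32.59 B=27.09 Z=35.17
t=0.88: M=45.92 G=32.74 B=27.30 Z=35.69
t=1.32: M=46.33 G=32.88 B=27.52 Z=36.20
t=1.76: M=46.74 G=33.02 B=27.74 Z=36.72
t=2.19: M=47.15 G=33.17 B=27.95 Z=37.23
t=2.63: M=47.56 G=33.31 B=28.17 Z=37.75
t=3.07: M=47.97 G=33.46 B=28.39 Z=38.27
t=3.51: M=48.39 G=33.60 B=28.61 Z=38.79
t=3.95: M=48.80 G=33.75 B=28.83 Z=39.31
At T=3.95: M=48.80 G=33.75 B=28.83 Z=39.31; the largest is M.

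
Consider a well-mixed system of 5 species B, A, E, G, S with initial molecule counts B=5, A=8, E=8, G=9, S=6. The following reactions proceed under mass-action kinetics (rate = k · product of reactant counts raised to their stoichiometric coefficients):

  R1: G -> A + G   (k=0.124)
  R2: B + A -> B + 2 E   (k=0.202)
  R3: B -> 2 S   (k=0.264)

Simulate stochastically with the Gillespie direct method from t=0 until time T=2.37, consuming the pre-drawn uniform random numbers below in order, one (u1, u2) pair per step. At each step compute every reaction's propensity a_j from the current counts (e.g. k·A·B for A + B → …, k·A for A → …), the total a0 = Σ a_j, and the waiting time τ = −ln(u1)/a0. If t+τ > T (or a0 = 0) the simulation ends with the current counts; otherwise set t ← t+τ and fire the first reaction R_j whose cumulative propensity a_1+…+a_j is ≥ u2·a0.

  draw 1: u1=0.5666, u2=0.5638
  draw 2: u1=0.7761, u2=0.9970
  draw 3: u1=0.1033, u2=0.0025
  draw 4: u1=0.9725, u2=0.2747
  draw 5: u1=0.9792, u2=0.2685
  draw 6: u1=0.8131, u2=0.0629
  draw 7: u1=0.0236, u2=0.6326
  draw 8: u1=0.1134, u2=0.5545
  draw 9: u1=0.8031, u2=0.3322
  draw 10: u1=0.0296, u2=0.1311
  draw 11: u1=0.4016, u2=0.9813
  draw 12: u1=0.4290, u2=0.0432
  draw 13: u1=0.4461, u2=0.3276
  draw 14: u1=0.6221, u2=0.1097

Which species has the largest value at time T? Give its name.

t=0.000: B=5 A=8 E=8 G=9 S=6
Draw 1: a1=1.116, a2=8.080, a3=1.320, a0=10.516; τ=−ln(0.5666)/10.516=0.054 → t=0.054; u2·a0=0.5638·10.516=5.929; a1=1.116 < 5.929 ≤ a1+a2=9.196 → R2 fires; B=5 A=7 E=10 G=9 S=6
Draw 2: a1=1.116, a2=7.070, a3=1.320, a0=9.506; τ=−ln(0.7761)/9.506=0.027 → t=0.081; u2·a0=0.9970·9.506=9.477; a1+a2=8.186 < 9.477 ≤ a1+…+a3=9.506 → R3 fires; B=4 A=7 E=10 G=9 S=8
Draw 3: a1=1.116, a2=5.656, a3=1.056, a0=7.828; τ=−ln(0.1033)/7.828=0.290 → t=0.371; u2·a0=0.0025·7.828=0.020 ≤ a1=1.116 → R1 fires; B=4 A=8 E=10 G=9 S=8
Draw 4: a1=1.116, a2=6.464, a3=1.056, a0=8.636; τ=−ln(0.9725)/8.636=0.003 → t=0.374; u2·a0=0.2747·8.636=2.372; a1=1.116 < 2.372 ≤ a1+a2=7.580 → R2 fires; B=4 A=7 E=12 G=9 S=8
Draw 5: a1=1.116, a2=5.656, a3=1.056, a0=7.828; τ=−ln(0.9792)/7.828=0.003 → t=0.377; u2·a0=0.2685·7.828=2.102; a1=1.116 < 2.102 ≤ a1+a2=6.772 → R2 fires; B=4 A=6 E=14 G=9 S=8
Draw 6: a1=1.116, a2=4.848, a3=1.056, a0=7.020; τ=−ln(0.8131)/7.020=0.029 → t=0.406; u2·a0=0.0629·7.020=0.442 ≤ a1=1.116 → R1 fires; B=4 A=7 E=14 G=9 S=8
Draw 7: a1=1.116, a2=5.656, a3=1.056, a0=7.828; τ=−ln(0.0236)/7.828=0.479 → t=0.885; u2·a0=0.6326·7.828=4.952; a1=1.116 < 4.952 ≤ a1+a2=6.772 → R2 fires; B=4 A=6 E=16 G=9 S=8
Draw 8: a1=1.116, a2=4.848, a3=1.056, a0=7.020; τ=−ln(0.1134)/7.020=0.310 → t=1.195; u2·a0=0.5545·7.020=3.893; a1=1.116 < 3.893 ≤ a1+a2=5.964 → R2 fires; B=4 A=5 E=18 G=9 S=8
Draw 9: a1=1.116, a2=4.040, a3=1.056, a0=6.212; τ=−ln(0.8031)/6.212=0.035 → t=1.230; u2·a0=0.3322·6.212=2.064; a1=1.116 < 2.064 ≤ a1+a2=5.156 → R2 fires; B=4 A=4 E=20 G=9 S=8
Draw 10: a1=1.116, a2=3.232, a3=1.056, a0=5.404; τ=−ln(0.0296)/5.404=0.651 → t=1.881; u2·a0=0.1311·5.404=0.708 ≤ a1=1.116 → R1 fires; B=4 A=5 E=20 G=9 S=8
Draw 11: a1=1.116, a2=4.040, a3=1.056, a0=6.212; τ=−ln(0.4016)/6.212=0.147 → t=2.028; u2·a0=0.9813·6.212=6.096; a1+a2=5.156 < 6.096 ≤ a1+…+a3=6.212 → R3 fires; B=3 A=5 E=20 G=9 S=10
Draw 12: a1=1.116, a2=3.030, a3=0.792, a0=4.938; τ=−ln(0.4290)/4.938=0.171 → t=2.200; u2·a0=0.0432·4.938=0.213 ≤ a1=1.116 → R1 fires; B=3 A=6 E=20 G=9 S=10
Draw 13: a1=1.116, a2=3.636, a3=0.792, a0=5.544; τ=−ln(0.4461)/5.544=0.146 → t=2.345; u2·a0=0.3276·5.544=1.816; a1=1.116 < 1.816 ≤ a1+a2=4.752 → R2 fires; B=3 A=5 E=22 G=9 S=10
Draw 14: a1=1.116, a2=3.030, a3=0.792, a0=4.938; τ=−ln(0.6221)/4.938=0.096 → t=2.441 > T=2.37: stop.
At T=2.37: B=3 A=5 E=22 G=9 S=10; the largest is E.

Dominant species at T: E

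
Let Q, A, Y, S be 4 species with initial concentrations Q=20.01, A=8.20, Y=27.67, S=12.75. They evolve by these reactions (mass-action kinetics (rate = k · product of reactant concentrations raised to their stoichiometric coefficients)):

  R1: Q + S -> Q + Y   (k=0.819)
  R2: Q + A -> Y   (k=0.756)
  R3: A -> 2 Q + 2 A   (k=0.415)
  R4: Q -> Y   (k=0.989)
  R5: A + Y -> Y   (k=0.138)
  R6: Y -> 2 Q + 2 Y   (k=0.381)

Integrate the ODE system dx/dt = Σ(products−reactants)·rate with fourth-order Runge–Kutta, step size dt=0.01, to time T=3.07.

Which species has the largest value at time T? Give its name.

RK4 with dt=0.01: 307 steps to T=3.07. Trajectory (selected grid times):
t=0.00: Q=20.01 A=8.20 Y=27.67 S=12.75
t=0.34: Q=20.93 A=0.01 Y=58.73 S=0.08
t=0.68: Q=29.79 A=0.00 Y=75.98 S=0.00
t=1.02: Q=40.55 A=0.00 Y=99.01 S=0.00
t=1.36: Q=54.15 A=0.00 Y=129.55 S=0.00
t=1.71: Q=72.25 A=0.00 Y=171.21 S=0.00
t=2.05: Q=95.23 A=0.00 Y=224.68 S=0.00
t=2.39: Q=125.29 A=0.00 Y=294.98 S=0.00
t=2.73: Q=164.68 A=0.00 Y=387.36 S=0.00
t=3.07: Q=216.37 A=0.00 Y=508.71 S=0.00
At T=3.07: Q=216.37 A=0.00 Y=508.71 S=0.00; the largest is Y.

Dominant species at T: Y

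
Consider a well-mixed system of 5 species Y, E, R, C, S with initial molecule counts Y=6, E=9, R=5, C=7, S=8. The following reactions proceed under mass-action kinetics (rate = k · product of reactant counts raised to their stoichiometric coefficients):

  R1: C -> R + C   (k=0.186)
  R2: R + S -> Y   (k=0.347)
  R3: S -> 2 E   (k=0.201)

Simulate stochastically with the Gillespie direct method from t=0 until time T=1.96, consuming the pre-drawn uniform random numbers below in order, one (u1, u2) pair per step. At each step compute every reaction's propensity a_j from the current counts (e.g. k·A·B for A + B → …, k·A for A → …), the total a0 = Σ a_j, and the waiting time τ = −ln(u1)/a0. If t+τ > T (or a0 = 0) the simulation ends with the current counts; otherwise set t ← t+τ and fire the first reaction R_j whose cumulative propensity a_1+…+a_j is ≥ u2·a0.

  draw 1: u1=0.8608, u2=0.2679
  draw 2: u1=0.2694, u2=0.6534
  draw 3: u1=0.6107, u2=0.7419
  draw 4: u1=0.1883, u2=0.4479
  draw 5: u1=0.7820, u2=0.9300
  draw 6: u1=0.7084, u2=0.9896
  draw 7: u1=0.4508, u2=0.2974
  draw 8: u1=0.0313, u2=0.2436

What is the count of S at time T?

t=0.000: Y=6 E=9 R=5 C=7 S=8
Draw 1: a1=1.302, a2=13.880, a3=1.608, a0=16.790; τ=−ln(0.8608)/16.790=0.009 → t=0.009; u2·a0=0.2679·16.790=4.498; a1=1.302 < 4.498 ≤ a1+a2=15.182 → R2 fires; Y=7 E=9 R=4 C=7 S=7
Draw 2: a1=1.302, a2=9.716, a3=1.407, a0=12.425; τ=−ln(0.2694)/12.425=0.106 → t=0.114; u2·a0=0.6534·12.425=8.118; a1=1.302 < 8.118 ≤ a1+a2=11.018 → R2 fires; Y=8 E=9 R=3 C=7 S=6
Draw 3: a1=1.302, a2=6.246, a3=1.206, a0=8.754; τ=−ln(0.6107)/8.754=0.056 → t=0.171; u2·a0=0.7419·8.754=6.495; a1=1.302 < 6.495 ≤ a1+a2=7.548 → R2 fires; Y=9 E=9 R=2 C=7 S=5
Draw 4: a1=1.302, a2=3.470, a3=1.005, a0=5.777; τ=−ln(0.1883)/5.777=0.289 → t=0.460; u2·a0=0.4479·5.777=2.588; a1=1.302 < 2.588 ≤ a1+a2=4.772 → R2 fires; Y=10 E=9 R=1 C=7 S=4
Draw 5: a1=1.302, a2=1.388, a3=0.804, a0=3.494; τ=−ln(0.7820)/3.494=0.070 → t=0.530; u2·a0=0.9300·3.494=3.249; a1+a2=2.690 < 3.249 ≤ a1+…+a3=3.494 → R3 fires; Y=10 E=11 R=1 C=7 S=3
Draw 6: a1=1.302, a2=1.041, a3=0.603, a0=2.946; τ=−ln(0.7084)/2.946=0.117 → t=0.647; u2·a0=0.9896·2.946=2.915; a1+a2=2.343 < 2.915 ≤ a1+…+a3=2.946 → R3 fires; Y=10 E=13 R=1 C=7 S=2
Draw 7: a1=1.302, a2=0.694, a3=0.402, a0=2.398; τ=−ln(0.4508)/2.398=0.332 → t=0.979; u2·a0=0.2974·2.398=0.713 ≤ a1=1.302 → R1 fires; Y=10 E=13 R=2 C=7 S=2
Draw 8: a1=1.302, a2=1.388, a3=0.402, a0=3.092; τ=−ln(0.0313)/3.092=1.120 → t=2.100 > T=1.96: stop.
Read off S at T=1.96: 2

S at T = 2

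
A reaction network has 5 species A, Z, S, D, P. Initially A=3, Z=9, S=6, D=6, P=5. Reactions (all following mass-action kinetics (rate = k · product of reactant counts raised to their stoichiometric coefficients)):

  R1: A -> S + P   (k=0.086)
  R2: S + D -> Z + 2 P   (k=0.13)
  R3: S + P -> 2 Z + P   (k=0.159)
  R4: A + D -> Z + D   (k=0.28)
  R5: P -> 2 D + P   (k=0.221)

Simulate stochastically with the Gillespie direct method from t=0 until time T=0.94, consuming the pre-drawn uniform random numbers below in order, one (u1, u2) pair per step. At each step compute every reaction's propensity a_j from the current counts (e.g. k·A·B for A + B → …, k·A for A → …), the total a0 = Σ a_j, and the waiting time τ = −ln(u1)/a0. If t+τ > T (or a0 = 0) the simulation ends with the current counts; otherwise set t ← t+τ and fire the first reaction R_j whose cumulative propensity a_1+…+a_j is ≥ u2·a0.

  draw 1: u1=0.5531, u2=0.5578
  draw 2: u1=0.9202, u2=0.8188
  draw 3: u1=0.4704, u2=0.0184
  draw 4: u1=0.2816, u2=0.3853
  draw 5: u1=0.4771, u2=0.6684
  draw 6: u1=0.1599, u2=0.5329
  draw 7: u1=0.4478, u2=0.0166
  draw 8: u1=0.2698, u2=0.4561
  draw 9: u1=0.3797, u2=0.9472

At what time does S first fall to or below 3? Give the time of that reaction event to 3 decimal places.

Threshold first reached at t = 0.213

t=0.000: A=3 Z=9 S=6 D=6 P=5
Draw 1: a1=0.258, a2=4.680, a3=4.770, a4=5.040, a5=1.105, a0=15.853; τ=−ln(0.5531)/15.853=0.037 → t=0.037; u2·a0=0.5578·15.853=8.843; a1+a2=4.938 < 8.843 ≤ a1+…+a3=9.708 → R3 fires; A=3 Z=11 S=5 D=6 P=5
Draw 2: a1=0.258, a2=3.900, a3=3.975, a4=5.040, a5=1.105, a0=14.278; τ=−ln(0.9202)/14.278=0.006 → t=0.043; u2·a0=0.8188·14.278=11.691; a1+…+a3=8.133 < 11.691 ≤ a1+…+a4=13.173 → R4 fires; A=2 Z=12 S=5 D=6 P=5
Draw 3: a1=0.172, a2=3.900, a3=3.975, a4=3.360, a5=1.105, a0=12.512; τ=−ln(0.4704)/12.512=0.060 → t=0.103; u2·a0=0.0184·12.512=0.230; a1=0.172 < 0.230 ≤ a1+a2=4.072 → R2 fires; A=2 Z=13 S=4 D=5 P=7
Draw 4: a1=0.172, a2=2.600, a3=4.452, a4=2.800, a5=1.547, a0=11.571; τ=−ln(0.2816)/11.571=0.110 → t=0.213; u2·a0=0.3853·11.571=4.458; a1+a2=2.772 < 4.458 ≤ a1+…+a3=7.224 → R3 fires; A=2 Z=15 S=3 D=5 P=7
Draw 5: a1=0.172, a2=1.950, a3=3.339, a4=2.800, a5=1.547, a0=9.808; τ=−ln(0.4771)/9.808=0.075 → t=0.288; u2·a0=0.6684·9.808=6.556; a1+…+a3=5.461 < 6.556 ≤ a1+…+a4=8.261 → R4 fires; A=1 Z=16 S=3 D=5 P=7
Draw 6: a1=0.086, a2=1.950, a3=3.339, a4=1.400, a5=1.547, a0=8.322; τ=−ln(0.1599)/8.322=0.220 → t=0.509; u2·a0=0.5329·8.322=4.435; a1+a2=2.036 < 4.435 ≤ a1+…+a3=5.375 → R3 fires; A=1 Z=18 S=2 D=5 P=7
Draw 7: a1=0.086, a2=1.300, a3=2.226, a4=1.400, a5=1.547, a0=6.559; τ=−ln(0.4478)/6.559=0.122 → t=0.631; u2·a0=0.0166·6.559=0.109; a1=0.086 < 0.109 ≤ a1+a2=1.386 → R2 fires; A=1 Z=19 S=1 D=4 P=9
Draw 8: a1=0.086, a2=0.520, a3=1.431, a4=1.120, a5=1.989, a0=5.146; τ=−ln(0.2698)/5.146=0.255 → t=0.886; u2·a0=0.4561·5.146=2.347; a1+…+a3=2.037 < 2.347 ≤ a1+…+a4=3.157 → R4 fires; A=0 Z=20 S=1 D=4 P=9
Draw 9: a1=0.000, a2=0.520, a3=1.431, a4=0.000, a5=1.989, a0=3.940; τ=−ln(0.3797)/3.940=0.246 → t=1.132 > T=0.94: stop.
S first becomes ≤ 3 when it reaches 3 at the event at t=0.213.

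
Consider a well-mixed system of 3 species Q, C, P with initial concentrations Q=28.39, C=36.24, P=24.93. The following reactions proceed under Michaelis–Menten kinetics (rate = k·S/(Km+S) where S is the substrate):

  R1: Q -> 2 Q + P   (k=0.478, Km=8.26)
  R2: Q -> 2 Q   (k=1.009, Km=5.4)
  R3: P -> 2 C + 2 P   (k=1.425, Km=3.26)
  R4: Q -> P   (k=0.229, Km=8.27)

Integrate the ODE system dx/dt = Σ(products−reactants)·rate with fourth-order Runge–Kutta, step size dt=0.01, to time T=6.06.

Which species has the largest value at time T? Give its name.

RK4 with dt=0.01: 606 steps to T=6.06. Trajectory (selected grid times):
t=0.00: Q=28.39 C=36.24 P=24.93
t=0.67: Q=29.09 C=37.93 P=26.14
t=1.35: Q=29.80 C=39.66 P=27.38
t=2.02: Q=30.51 C=41.37 P=28.61
t=2.69: Q=31.21 C=43.09 P=29.84
t=3.37: Q=31.93 C=44.84 P=31.10
t=4.04: Q=32.64 C=46.57 P=32.34
t=4.71: Q=33.36 C=48.31 P=33.59
t=5.39: Q=34.09 C=50.08 P=34.86
t=6.06: Q=34.81 C=51.83 P=36.12
At T=6.06: Q=34.81 C=51.83 P=36.12; the largest is C.

Dominant species at T: C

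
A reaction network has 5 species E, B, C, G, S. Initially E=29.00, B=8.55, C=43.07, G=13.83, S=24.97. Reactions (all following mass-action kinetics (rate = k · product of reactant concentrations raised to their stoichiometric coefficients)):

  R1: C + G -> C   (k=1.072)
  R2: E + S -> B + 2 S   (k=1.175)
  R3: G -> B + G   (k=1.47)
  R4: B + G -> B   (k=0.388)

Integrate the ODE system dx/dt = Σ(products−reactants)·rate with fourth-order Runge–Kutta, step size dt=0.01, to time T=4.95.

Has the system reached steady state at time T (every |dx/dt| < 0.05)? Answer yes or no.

Steady state at T: yes

RK4 with dt=0.01: 495 steps to T=4.95. Trajectory (selected grid times):
t=0.00: E=29.00 B=8.55 C=43.07 G=13.83 S=24.97
t=0.55: E=0.00 B=37.93 C=43.07 G=0.00 S=53.97
t=1.10: E=0.00 B=37.93 C=43.07 G=0.00 S=53.97
t=1.65: E=0.00 B=37.93 C=43.07 G=0.00 S=53.97
t=2.20: E=0.00 B=37.93 C=43.07 G=0.00 S=53.97
t=2.75: E=0.00 B=37.93 C=43.07 G=0.00 S=53.97
t=3.30: E=0.00 B=37.93 C=43.07 G=0.00 S=53.97
t=3.85: E=0.00 B=37.93 C=43.07 G=0.00 S=53.97
t=4.40: E=0.00 B=37.93 C=43.07 G=0.00 S=53.97
t=4.95: E=0.00 B=37.93 C=43.07 G=0.00 S=53.97
Rates at T: R1=0.0000, R2=0.0000, R3=0.0000, R4=0.0000
dx/dt at T (Σ net stoichiometry × rate): E=-0.0000, B=+0.0000, C=+0.0000, G=-0.0000, S=+0.0000
Largest |dx/dt| is |-0.0000| (G) < 0.05 → steady.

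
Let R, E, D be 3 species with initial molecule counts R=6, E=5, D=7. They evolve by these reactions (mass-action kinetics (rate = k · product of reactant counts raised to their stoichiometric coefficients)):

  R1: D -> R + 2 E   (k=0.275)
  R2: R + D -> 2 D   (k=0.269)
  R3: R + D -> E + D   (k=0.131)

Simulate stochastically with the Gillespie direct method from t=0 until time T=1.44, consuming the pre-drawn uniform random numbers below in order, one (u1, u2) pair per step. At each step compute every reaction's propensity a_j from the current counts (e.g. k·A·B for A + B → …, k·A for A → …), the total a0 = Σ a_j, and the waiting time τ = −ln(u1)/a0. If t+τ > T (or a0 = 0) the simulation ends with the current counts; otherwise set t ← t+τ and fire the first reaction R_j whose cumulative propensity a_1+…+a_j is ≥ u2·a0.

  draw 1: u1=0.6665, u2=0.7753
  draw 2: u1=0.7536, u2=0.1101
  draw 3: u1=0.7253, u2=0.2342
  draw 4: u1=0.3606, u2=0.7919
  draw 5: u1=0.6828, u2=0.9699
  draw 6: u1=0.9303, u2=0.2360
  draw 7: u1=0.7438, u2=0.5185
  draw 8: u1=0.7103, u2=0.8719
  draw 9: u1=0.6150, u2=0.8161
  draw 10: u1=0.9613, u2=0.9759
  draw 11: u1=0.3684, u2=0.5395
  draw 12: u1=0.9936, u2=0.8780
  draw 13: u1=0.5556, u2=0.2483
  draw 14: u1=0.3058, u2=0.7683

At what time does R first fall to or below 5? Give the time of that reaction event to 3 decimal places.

Threshold first reached at t = 0.022

t=0.000: R=6 E=5 D=7
Draw 1: a1=1.925, a2=11.298, a3=5.502, a0=18.725; τ=−ln(0.6665)/18.725=0.022 → t=0.022; u2·a0=0.7753·18.725=14.517; a1+a2=13.223 < 14.517 ≤ a1+…+a3=18.725 → R3 fires; R=5 E=6 D=7
Draw 2: a1=1.925, a2=9.415, a3=4.585, a0=15.925; τ=−ln(0.7536)/15.925=0.018 → t=0.039; u2·a0=0.1101·15.925=1.753 ≤ a1=1.925 → R1 fires; R=6 E=8 D=6
Draw 3: a1=1.650, a2=9.684, a3=4.716, a0=16.050; τ=−ln(0.7253)/16.050=0.020 → t=0.059; u2·a0=0.2342·16.050=3.759; a1=1.650 < 3.759 ≤ a1+a2=11.334 → R2 fires; R=5 E=8 D=7
Draw 4: a1=1.925, a2=9.415, a3=4.585, a0=15.925; τ=−ln(0.3606)/15.925=0.064 → t=0.123; u2·a0=0.7919·15.925=12.611; a1+a2=11.340 < 12.611 ≤ a1+…+a3=15.925 → R3 fires; R=4 E=9 D=7
Draw 5: a1=1.925, a2=7.532, a3=3.668, a0=13.125; τ=−ln(0.6828)/13.125=0.029 → t=0.153; u2·a0=0.9699·13.125=12.730; a1+a2=9.457 < 12.730 ≤ a1+…+a3=13.125 → R3 fires; R=3 E=10 D=7
Draw 6: a1=1.925, a2=5.649, a3=2.751, a0=10.325; τ=−ln(0.9303)/10.325=0.007 → t=0.160; u2·a0=0.2360·10.325=2.437; a1=1.925 < 2.437 ≤ a1+a2=7.574 → R2 fires; R=2 E=10 D=8
Draw 7: a1=2.200, a2=4.304, a3=2.096, a0=8.600; τ=−ln(0.7438)/8.600=0.034 → t=0.194; u2·a0=0.5185·8.600=4.459; a1=2.200 < 4.459 ≤ a1+a2=6.504 → R2 fires; R=1 E=10 D=9
Draw 8: a1=2.475, a2=2.421, a3=1.179, a0=6.075; τ=−ln(0.7103)/6.075=0.056 → t=0.250; u2·a0=0.8719·6.075=5.297; a1+a2=4.896 < 5.297 ≤ a1+…+a3=6.075 → R3 fires; R=0 E=11 D=9
Draw 9: a1=2.475, a2=0.000, a3=0.000, a0=2.475; τ=−ln(0.6150)/2.475=0.196 → t=0.447; u2·a0=0.8161·2.475=2.020 ≤ a1=2.475 → R1 fires; R=1 E=13 D=8
Draw 10: a1=2.200, a2=2.152, a3=1.048, a0=5.400; τ=−ln(0.9613)/5.400=0.007 → t=0.454; u2·a0=0.9759·5.400=5.270; a1+a2=4.352 < 5.270 ≤ a1+…+a3=5.400 → R3 fires; R=0 E=14 D=8
Draw 11: a1=2.200, a2=0.000, a3=0.000, a0=2.200; τ=−ln(0.3684)/2.200=0.454 → t=0.908; u2·a0=0.5395·2.200=1.187 ≤ a1=2.200 → R1 fires; R=1 E=16 D=7
Draw 12: a1=1.925, a2=1.883, a3=0.917, a0=4.725; τ=−ln(0.9936)/4.725=0.001 → t=0.909; u2·a0=0.8780·4.725=4.149; a1+a2=3.808 < 4.149 ≤ a1+…+a3=4.725 → R3 fires; R=0 E=17 D=7
Draw 13: a1=1.925, a2=0.000, a3=0.000, a0=1.925; τ=−ln(0.5556)/1.925=0.305 → t=1.215; u2·a0=0.2483·1.925=0.478 ≤ a1=1.925 → R1 fires; R=1 E=19 D=6
Draw 14: a1=1.650, a2=1.614, a3=0.786, a0=4.050; τ=−ln(0.3058)/4.050=0.293 → t=1.507 > T=1.44: stop.
R first becomes ≤ 5 when it reaches 5 at the event at t=0.022.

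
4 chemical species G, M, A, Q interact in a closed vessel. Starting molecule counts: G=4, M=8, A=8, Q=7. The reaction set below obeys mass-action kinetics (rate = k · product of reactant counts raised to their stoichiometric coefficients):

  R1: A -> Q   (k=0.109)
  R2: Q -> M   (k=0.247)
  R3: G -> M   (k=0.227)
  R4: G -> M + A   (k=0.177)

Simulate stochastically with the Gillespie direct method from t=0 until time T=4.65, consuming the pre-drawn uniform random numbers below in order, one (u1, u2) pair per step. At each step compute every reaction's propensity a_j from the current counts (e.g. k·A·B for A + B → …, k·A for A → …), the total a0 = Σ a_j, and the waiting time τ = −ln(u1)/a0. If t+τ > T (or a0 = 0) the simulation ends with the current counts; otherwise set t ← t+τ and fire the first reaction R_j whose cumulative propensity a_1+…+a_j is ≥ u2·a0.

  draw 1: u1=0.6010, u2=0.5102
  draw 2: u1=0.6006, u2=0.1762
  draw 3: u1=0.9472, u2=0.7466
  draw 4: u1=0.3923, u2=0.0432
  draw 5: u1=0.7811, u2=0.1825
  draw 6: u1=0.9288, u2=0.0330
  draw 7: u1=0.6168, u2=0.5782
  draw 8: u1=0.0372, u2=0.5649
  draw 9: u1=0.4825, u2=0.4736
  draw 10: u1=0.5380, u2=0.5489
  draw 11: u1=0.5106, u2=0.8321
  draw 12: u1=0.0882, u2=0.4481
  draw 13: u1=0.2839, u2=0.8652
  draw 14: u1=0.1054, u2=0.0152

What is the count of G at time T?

t=0.000: G=4 M=8 A=8 Q=7
Draw 1: a1=0.872, a2=1.729, a3=0.908, a4=0.708, a0=4.217; τ=−ln(0.6010)/4.217=0.121 → t=0.121; u2·a0=0.5102·4.217=2.152; a1=0.872 < 2.152 ≤ a1+a2=2.601 → R2 fires; G=4 M=9 A=8 Q=6
Draw 2: a1=0.872, a2=1.482, a3=0.908, a4=0.708, a0=3.970; τ=−ln(0.6006)/3.970=0.128 → t=0.249; u2·a0=0.1762·3.970=0.700 ≤ a1=0.872 → R1 fires; G=4 M=9 A=7 Q=7
Draw 3: a1=0.763, a2=1.729, a3=0.908, a4=0.708, a0=4.108; τ=−ln(0.9472)/4.108=0.013 → t=0.262; u2·a0=0.7466·4.108=3.067; a1+a2=2.492 < 3.067 ≤ a1+…+a3=3.400 → R3 fires; G=3 M=10 A=7 Q=7
Draw 4: a1=0.763, a2=1.729, a3=0.681, a4=0.531, a0=3.704; τ=−ln(0.3923)/3.704=0.253 → t=0.515; u2·a0=0.0432·3.704=0.160 ≤ a1=0.763 → R1 fires; G=3 M=10 A=6 Q=8
Draw 5: a1=0.654, a2=1.976, a3=0.681, a4=0.531, a0=3.842; τ=−ln(0.7811)/3.842=0.064 → t=0.579; u2·a0=0.1825·3.842=0.701; a1=0.654 < 0.701 ≤ a1+a2=2.630 → R2 fires; G=3 M=11 A=6 Q=7
Draw 6: a1=0.654, a2=1.729, a3=0.681, a4=0.531, a0=3.595; τ=−ln(0.9288)/3.595=0.021 → t=0.600; u2·a0=0.0330·3.595=0.119 ≤ a1=0.654 → R1 fires; G=3 M=11 A=5 Q=8
Draw 7: a1=0.545, a2=1.976, a3=0.681, a4=0.531, a0=3.733; τ=−ln(0.6168)/3.733=0.129 → t=0.729; u2·a0=0.5782·3.733=2.158; a1=0.545 < 2.158 ≤ a1+a2=2.521 → R2 fires; G=3 M=12 A=5 Q=7
Draw 8: a1=0.545, a2=1.729, a3=0.681, a4=0.531, a0=3.486; τ=−ln(0.0372)/3.486=0.944 → t=1.673; u2·a0=0.5649·3.486=1.969; a1=0.545 < 1.969 ≤ a1+a2=2.274 → R2 fires; G=3 M=13 A=5 Q=6
Draw 9: a1=0.545, a2=1.482, a3=0.681, a4=0.531, a0=3.239; τ=−ln(0.4825)/3.239=0.225 → t=1.898; u2·a0=0.4736·3.239=1.534; a1=0.545 < 1.534 ≤ a1+a2=2.027 → R2 fires; G=3 M=14 A=5 Q=5
Draw 10: a1=0.545, a2=1.235, a3=0.681, a4=0.531, a0=2.992; τ=−ln(0.5380)/2.992=0.207 → t=2.106; u2·a0=0.5489·2.992=1.642; a1=0.545 < 1.642 ≤ a1+a2=1.780 → R2 fires; G=3 M=15 A=5 Q=4
Draw 11: a1=0.545, a2=0.988, a3=0.681, a4=0.531, a0=2.745; τ=−ln(0.5106)/2.745=0.245 → t=2.351; u2·a0=0.8321·2.745=2.284; a1+…+a3=2.214 < 2.284 ≤ a1+…+a4=2.745 → R4 fires; G=2 M=16 A=6 Q=4
Draw 12: a1=0.654, a2=0.988, a3=0.454, a4=0.354, a0=2.450; τ=−ln(0.0882)/2.450=0.991 → t=3.342; u2·a0=0.4481·2.450=1.098; a1=0.654 < 1.098 ≤ a1+a2=1.642 → R2 fires; G=2 M=17 A=6 Q=3
Draw 13: a1=0.654, a2=0.741, a3=0.454, a4=0.354, a0=2.203; τ=−ln(0.2839)/2.203=0.572 → t=3.913; u2·a0=0.8652·2.203=1.906; a1+…+a3=1.849 < 1.906 ≤ a1+…+a4=2.203 → R4 fires; G=1 M=18 A=7 Q=3
Draw 14: a1=0.763, a2=0.741, a3=0.227, a4=0.177, a0=1.908; τ=−ln(0.1054)/1.908=1.179 → t=5.092 > T=4.65: stop.
Read off G at T=4.65: 1

G at T = 1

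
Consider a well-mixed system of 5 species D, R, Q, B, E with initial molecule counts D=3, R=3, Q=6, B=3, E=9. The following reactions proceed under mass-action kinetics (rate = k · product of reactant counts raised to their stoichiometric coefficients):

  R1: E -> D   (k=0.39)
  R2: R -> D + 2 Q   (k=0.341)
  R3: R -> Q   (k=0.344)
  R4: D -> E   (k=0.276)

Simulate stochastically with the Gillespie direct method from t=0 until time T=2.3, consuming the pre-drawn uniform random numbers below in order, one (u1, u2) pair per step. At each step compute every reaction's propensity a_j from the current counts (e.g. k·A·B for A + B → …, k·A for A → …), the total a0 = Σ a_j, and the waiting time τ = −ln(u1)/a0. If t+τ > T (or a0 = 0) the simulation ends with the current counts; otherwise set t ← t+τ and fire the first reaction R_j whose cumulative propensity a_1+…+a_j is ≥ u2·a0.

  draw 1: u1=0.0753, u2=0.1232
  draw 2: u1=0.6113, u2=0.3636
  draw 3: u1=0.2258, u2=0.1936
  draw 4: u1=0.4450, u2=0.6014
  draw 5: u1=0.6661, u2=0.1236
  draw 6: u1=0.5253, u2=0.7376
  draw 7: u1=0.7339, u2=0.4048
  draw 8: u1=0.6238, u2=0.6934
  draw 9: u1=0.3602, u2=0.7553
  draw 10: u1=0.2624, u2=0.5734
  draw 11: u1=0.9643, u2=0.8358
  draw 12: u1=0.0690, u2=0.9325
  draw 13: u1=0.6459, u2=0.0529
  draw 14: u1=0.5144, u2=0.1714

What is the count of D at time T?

D at T = 5

t=0.000: D=3 R=3 Q=6 B=3 E=9
Draw 1: a1=3.510, a2=1.023, a3=1.032, a4=0.828, a0=6.393; τ=−ln(0.0753)/6.393=0.405 → t=0.405; u2·a0=0.1232·6.393=0.788 ≤ a1=3.510 → R1 fires; D=4 R=3 Q=6 B=3 E=8
Draw 2: a1=3.120, a2=1.023, a3=1.032, a4=1.104, a0=6.279; τ=−ln(0.6113)/6.279=0.078 → t=0.483; u2·a0=0.3636·6.279=2.283 ≤ a1=3.120 → R1 fires; D=5 R=3 Q=6 B=3 E=7
Draw 3: a1=2.730, a2=1.023, a3=1.032, a4=1.380, a0=6.165; τ=−ln(0.2258)/6.165=0.241 → t=0.724; u2·a0=0.1936·6.165=1.194 ≤ a1=2.730 → R1 fires; D=6 R=3 Q=6 B=3 E=6
Draw 4: a1=2.340, a2=1.023, a3=1.032, a4=1.656, a0=6.051; τ=−ln(0.4450)/6.051=0.134 → t=0.858; u2·a0=0.6014·6.051=3.639; a1+a2=3.363 < 3.639 ≤ a1+…+a3=4.395 → R3 fires; D=6 R=2 Q=7 B=3 E=6
Draw 5: a1=2.340, a2=0.682, a3=0.688, a4=1.656, a0=5.366; τ=−ln(0.6661)/5.366=0.076 → t=0.934; u2·a0=0.1236·5.366=0.663 ≤ a1=2.340 → R1 fires; D=7 R=2 Q=7 B=3 E=5
Draw 6: a1=1.950, a2=0.682, a3=0.688, a4=1.932, a0=5.252; τ=−ln(0.5253)/5.252=0.123 → t=1.056; u2·a0=0.7376·5.252=3.874; a1+…+a3=3.320 < 3.874 ≤ a1+…+a4=5.252 → R4 fires; D=6 R=2 Q=7 B=3 E=6
Draw 7: a1=2.340, a2=0.682, a3=0.688, a4=1.656, a0=5.366; τ=−ln(0.7339)/5.366=0.058 → t=1.114; u2·a0=0.4048·5.366=2.172 ≤ a1=2.340 → R1 fires; D=7 R=2 Q=7 B=3 E=5
Draw 8: a1=1.950, a2=0.682, a3=0.688, a4=1.932, a0=5.252; τ=−ln(0.6238)/5.252=0.090 → t=1.204; u2·a0=0.6934·5.252=3.642; a1+…+a3=3.320 < 3.642 ≤ a1+…+a4=5.252 → R4 fires; D=6 R=2 Q=7 B=3 E=6
Draw 9: a1=2.340, a2=0.682, a3=0.688, a4=1.656, a0=5.366; τ=−ln(0.3602)/5.366=0.190 → t=1.394; u2·a0=0.7553·5.366=4.053; a1+…+a3=3.710 < 4.053 ≤ a1+…+a4=5.366 → R4 fires; D=5 R=2 Q=7 B=3 E=7
Draw 10: a1=2.730, a2=0.682, a3=0.688, a4=1.380, a0=5.480; τ=−ln(0.2624)/5.480=0.244 → t=1.638; u2·a0=0.5734·5.480=3.142; a1=2.730 < 3.142 ≤ a1+a2=3.412 → R2 fires; D=6 R=1 Q=9 B=3 E=7
Draw 11: a1=2.730, a2=0.341, a3=0.344, a4=1.656, a0=5.071; τ=−ln(0.9643)/5.071=0.007 → t=1.646; u2·a0=0.8358·5.071=4.238; a1+…+a3=3.415 < 4.238 ≤ a1+…+a4=5.071 → R4 fires; D=5 R=1 Q=9 B=3 E=8
Draw 12: a1=3.120, a2=0.341, a3=0.344, a4=1.380, a0=5.185; τ=−ln(0.0690)/5.185=0.516 → t=2.161; u2·a0=0.9325·5.185=4.835; a1+…+a3=3.805 < 4.835 ≤ a1+…+a4=5.185 → R4 fires; D=4 R=1 Q=9 B=3 E=9
Draw 13: a1=3.510, a2=0.341, a3=0.344, a4=1.104, a0=5.299; τ=−ln(0.6459)/5.299=0.082 → t=2.244; u2·a0=0.0529·5.299=0.280 ≤ a1=3.510 → R1 fires; D=5 R=1 Q=9 B=3 E=8
Draw 14: a1=3.120, a2=0.341, a3=0.344, a4=1.380, a0=5.185; τ=−ln(0.5144)/5.185=0.128 → t=2.372 > T=2.3: stop.
Read off D at T=2.3: 5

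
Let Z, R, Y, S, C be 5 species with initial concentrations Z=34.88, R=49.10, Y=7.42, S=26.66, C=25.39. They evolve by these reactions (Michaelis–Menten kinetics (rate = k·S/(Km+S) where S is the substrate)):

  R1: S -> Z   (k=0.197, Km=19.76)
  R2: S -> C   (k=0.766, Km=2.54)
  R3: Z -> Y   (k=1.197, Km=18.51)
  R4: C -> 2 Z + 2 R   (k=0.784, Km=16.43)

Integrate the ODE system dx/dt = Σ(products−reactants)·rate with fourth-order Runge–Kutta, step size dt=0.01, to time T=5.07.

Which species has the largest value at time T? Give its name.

RK4 with dt=0.01: 507 steps to T=5.07. Trajectory (selected grid times):
t=0.00: Z=34.88 R=49.10 Y=7.42 S=26.66 C=25.39
t=0.56: Z=35.04 R=49.63 Y=7.86 S=26.21 C=25.51
t=1.13: Z=35.20 R=50.18 Y=8.31 S=25.74 C=25.64
t=1.69: Z=35.36 R=50.71 Y=8.74 S=25.29 C=25.76
t=2.25: Z=35.52 R=51.25 Y=9.19 S=24.84 C=25.88
t=2.82: Z=35.68 R=51.80 Y=9.63 S=24.38 C=26.01
t=3.38: Z=35.83 R=52.34 Y=10.08 S=23.93 C=26.12
t=3.94: Z=35.99 R=52.88 Y=10.52 S=23.49 C=26.24
t=4.51: Z=36.15 R=53.43 Y=10.97 S=23.03 C=26.36
t=5.07: Z=36.31 R=53.97 Y=11.41 S=22.59 C=26.48
At T=5.07: Z=36.31 R=53.97 Y=11.41 S=22.59 C=26.48; the largest is R.

Dominant species at T: R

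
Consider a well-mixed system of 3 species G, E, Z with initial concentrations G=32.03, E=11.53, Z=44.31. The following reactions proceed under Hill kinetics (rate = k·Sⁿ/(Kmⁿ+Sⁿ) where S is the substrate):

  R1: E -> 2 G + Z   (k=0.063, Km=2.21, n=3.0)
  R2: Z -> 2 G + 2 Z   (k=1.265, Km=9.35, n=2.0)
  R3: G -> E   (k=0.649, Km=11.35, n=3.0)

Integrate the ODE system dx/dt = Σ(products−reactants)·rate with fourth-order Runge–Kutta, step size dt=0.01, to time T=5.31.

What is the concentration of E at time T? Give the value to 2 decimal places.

E at T = 14.54

RK4 with dt=0.01: 531 steps to T=5.31. Trajectory (selected grid times):
t=0.00: G=32.03 E=11.53 Z=44.31
t=0.59: G=33.17 E=11.86 Z=45.06
t=1.18: G=34.30 E=12.19 Z=45.81
t=1.77: G=35.44 E=12.53 Z=46.57
t=2.36: G=36.58 E=12.86 Z=47.32
t=2.95: G=37.72 E=13.20 Z=48.08
t=3.54: G=38.86 E=13.53 Z=48.84
t=4.13: G=40.00 E=13.87 Z=49.59
t=4.72: G=41.14 E=14.21 Z=50.35
t=5.31: G=42.28 E=14.54 Z=51.11
Read off E at T=5.31: 14.54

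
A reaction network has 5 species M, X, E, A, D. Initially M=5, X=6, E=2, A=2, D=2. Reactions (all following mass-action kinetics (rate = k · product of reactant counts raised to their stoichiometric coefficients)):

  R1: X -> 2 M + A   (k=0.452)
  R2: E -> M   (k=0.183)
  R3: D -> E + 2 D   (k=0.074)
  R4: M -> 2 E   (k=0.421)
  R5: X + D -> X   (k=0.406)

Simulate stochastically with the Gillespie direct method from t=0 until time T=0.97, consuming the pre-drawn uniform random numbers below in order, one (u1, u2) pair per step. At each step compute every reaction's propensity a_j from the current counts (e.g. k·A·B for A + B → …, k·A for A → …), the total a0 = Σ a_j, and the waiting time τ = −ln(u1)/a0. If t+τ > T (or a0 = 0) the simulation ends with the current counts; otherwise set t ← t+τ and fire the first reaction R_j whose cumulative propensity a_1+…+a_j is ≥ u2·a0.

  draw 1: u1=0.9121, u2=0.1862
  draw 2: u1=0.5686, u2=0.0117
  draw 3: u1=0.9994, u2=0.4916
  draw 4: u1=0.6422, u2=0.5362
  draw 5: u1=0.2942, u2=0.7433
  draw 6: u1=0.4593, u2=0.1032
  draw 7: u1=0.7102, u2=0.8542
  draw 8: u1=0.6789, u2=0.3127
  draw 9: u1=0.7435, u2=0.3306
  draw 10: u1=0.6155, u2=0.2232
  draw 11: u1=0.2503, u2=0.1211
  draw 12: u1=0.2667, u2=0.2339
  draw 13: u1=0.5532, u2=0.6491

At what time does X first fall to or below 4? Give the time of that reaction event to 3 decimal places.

Threshold first reached at t = 0.067

t=0.000: M=5 X=6 E=2 A=2 D=2
Draw 1: a1=2.712, a2=0.366, a3=0.148, a4=2.105, a5=4.872, a0=10.203; τ=−ln(0.9121)/10.203=0.009 → t=0.009; u2·a0=0.1862·10.203=1.900 ≤ a1=2.712 → R1 fires; M=7 X=5 E=2 A=3 D=2
Draw 2: a1=2.260, a2=0.366, a3=0.148, a4=2.947, a5=4.060, a0=9.781; τ=−ln(0.5686)/9.781=0.058 → t=0.067; u2·a0=0.0117·9.781=0.114 ≤ a1=2.260 → R1 fires; M=9 X=4 E=2 A=4 D=2
Draw 3: a1=1.808, a2=0.366, a3=0.148, a4=3.789, a5=3.248, a0=9.359; τ=−ln(0.9994)/9.359=0.000 → t=0.067; u2·a0=0.4916·9.359=4.601; a1+…+a3=2.322 < 4.601 ≤ a1+…+a4=6.111 → R4 fires; M=8 X=4 E=4 A=4 D=2
Draw 4: a1=1.808, a2=0.732, a3=0.148, a4=3.368, a5=3.248, a0=9.304; τ=−ln(0.6422)/9.304=0.048 → t=0.114; u2·a0=0.5362·9.304=4.989; a1+…+a3=2.688 < 4.989 ≤ a1+…+a4=6.056 → R4 fires; M=7 X=4 E=6 A=4 D=2
Draw 5: a1=1.808, a2=1.098, a3=0.148, a4=2.947, a5=3.248, a0=9.249; τ=−ln(0.2942)/9.249=0.132 → t=0.247; u2·a0=0.7433·9.249=6.875; a1+…+a4=6.001 < 6.875 ≤ a1+…+a5=9.249 → R5 fires; M=7 X=4 E=6 A=4 D=1
Draw 6: a1=1.808, a2=1.098, a3=0.074, a4=2.947, a5=1.624, a0=7.551; τ=−ln(0.4593)/7.551=0.103 → t=0.350; u2·a0=0.1032·7.551=0.779 ≤ a1=1.808 → R1 fires; M=9 X=3 E=6 A=5 D=1
Draw 7: a1=1.356, a2=1.098, a3=0.074, a4=3.789, a5=1.218, a0=7.535; τ=−ln(0.7102)/7.535=0.045 → t=0.395; u2·a0=0.8542·7.535=6.436; a1+…+a4=6.317 < 6.436 ≤ a1+…+a5=7.535 → R5 fires; M=9 X=3 E=6 A=5 D=0
Draw 8: a1=1.356, a2=1.098, a3=0.000, a4=3.789, a5=0.000, a0=6.243; τ=−ln(0.6789)/6.243=0.062 → t=0.457; u2·a0=0.3127·6.243=1.952; a1=1.356 < 1.952 ≤ a1+a2=2.454 → R2 fires; M=10 X=3 E=5 A=5 D=0
Draw 9: a1=1.356, a2=0.915, a3=0.000, a4=4.210, a5=0.000, a0=6.481; τ=−ln(0.7435)/6.481=0.046 → t=0.503; u2·a0=0.3306·6.481=2.143; a1=1.356 < 2.143 ≤ a1+a2=2.271 → R2 fires; M=11 X=3 E=4 A=5 D=0
Draw 10: a1=1.356, a2=0.732, a3=0.000, a4=4.631, a5=0.000, a0=6.719; τ=−ln(0.6155)/6.719=0.072 → t=0.575; u2·a0=0.2232·6.719=1.500; a1=1.356 < 1.500 ≤ a1+a2=2.088 → R2 fires; M=12 X=3 E=3 A=5 D=0
Draw 11: a1=1.356, a2=0.549, a3=0.000, a4=5.052, a5=0.000, a0=6.957; τ=−ln(0.2503)/6.957=0.199 → t=0.774; u2·a0=0.1211·6.957=0.842 ≤ a1=1.356 → R1 fires; M=14 X=2 E=3 A=6 D=0
Draw 12: a1=0.904, a2=0.549, a3=0.000, a4=5.894, a5=0.000, a0=7.347; τ=−ln(0.2667)/7.347=0.180 → t=0.954; u2·a0=0.2339·7.347=1.718; a1+…+a3=1.453 < 1.718 ≤ a1+…+a4=7.347 → R4 fires; M=13 X=2 E=5 A=6 D=0
Draw 13: a1=0.904, a2=0.915, a3=0.000, a4=5.473, a5=0.000, a0=7.292; τ=−ln(0.5532)/7.292=0.081 → t=1.035 > T=0.97: stop.
X first becomes ≤ 4 when it reaches 4 at the event at t=0.067.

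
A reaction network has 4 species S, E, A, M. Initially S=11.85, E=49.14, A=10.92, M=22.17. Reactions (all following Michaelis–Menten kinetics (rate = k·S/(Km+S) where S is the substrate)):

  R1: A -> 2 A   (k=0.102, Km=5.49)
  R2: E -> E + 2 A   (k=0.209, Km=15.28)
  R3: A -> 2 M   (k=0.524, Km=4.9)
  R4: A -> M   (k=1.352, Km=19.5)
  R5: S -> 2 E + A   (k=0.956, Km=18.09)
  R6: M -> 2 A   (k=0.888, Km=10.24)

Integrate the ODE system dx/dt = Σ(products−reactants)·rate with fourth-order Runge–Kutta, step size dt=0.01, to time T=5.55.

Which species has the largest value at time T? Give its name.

Dominant species at T: E

RK4 with dt=0.01: 555 steps to T=5.55. Trajectory (selected grid times):
t=0.00: S=11.85 E=49.14 A=10.92 M=22.17
t=0.62: S=11.62 E=49.61 A=11.62 M=22.55
t=1.23: S=11.39 E=50.06 A=12.29 M=22.95
t=1.85: S=11.16 E=50.51 A=12.96 M=23.36
t=2.47: S=10.94 E=50.96 A=13.62 M=23.79
t=3.08: S=10.72 E=51.40 A=14.26 M=24.23
t=3.70: S=10.50 E=51.84 A=14.89 M=24.69
t=4.32: S=10.28 E=52.27 A=15.53 M=25.15
t=4.93: S=10.07 E=52.69 A=16.14 M=25.63
t=5.55: S=9.86 E=53.11 A=16.75 M=26.12
At T=5.55: S=9.86 E=53.11 A=16.75 M=26.12; the largest is E.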